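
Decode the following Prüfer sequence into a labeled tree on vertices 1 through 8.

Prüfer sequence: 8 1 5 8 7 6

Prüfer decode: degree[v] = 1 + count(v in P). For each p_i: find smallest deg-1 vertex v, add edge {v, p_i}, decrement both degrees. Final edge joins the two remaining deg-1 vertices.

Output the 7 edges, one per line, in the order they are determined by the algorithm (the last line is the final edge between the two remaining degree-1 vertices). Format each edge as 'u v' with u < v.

Initial degrees: {1:2, 2:1, 3:1, 4:1, 5:2, 6:2, 7:2, 8:3}
Step 1: smallest deg-1 vertex = 2, p_1 = 8. Add edge {2,8}. Now deg[2]=0, deg[8]=2.
Step 2: smallest deg-1 vertex = 3, p_2 = 1. Add edge {1,3}. Now deg[3]=0, deg[1]=1.
Step 3: smallest deg-1 vertex = 1, p_3 = 5. Add edge {1,5}. Now deg[1]=0, deg[5]=1.
Step 4: smallest deg-1 vertex = 4, p_4 = 8. Add edge {4,8}. Now deg[4]=0, deg[8]=1.
Step 5: smallest deg-1 vertex = 5, p_5 = 7. Add edge {5,7}. Now deg[5]=0, deg[7]=1.
Step 6: smallest deg-1 vertex = 7, p_6 = 6. Add edge {6,7}. Now deg[7]=0, deg[6]=1.
Final: two remaining deg-1 vertices are 6, 8. Add edge {6,8}.

Answer: 2 8
1 3
1 5
4 8
5 7
6 7
6 8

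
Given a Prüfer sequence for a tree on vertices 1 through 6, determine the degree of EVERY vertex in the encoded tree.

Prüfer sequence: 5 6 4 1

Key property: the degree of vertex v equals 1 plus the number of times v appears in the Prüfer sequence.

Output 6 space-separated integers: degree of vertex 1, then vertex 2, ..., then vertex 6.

p_1 = 5: count[5] becomes 1
p_2 = 6: count[6] becomes 1
p_3 = 4: count[4] becomes 1
p_4 = 1: count[1] becomes 1
Degrees (1 + count): deg[1]=1+1=2, deg[2]=1+0=1, deg[3]=1+0=1, deg[4]=1+1=2, deg[5]=1+1=2, deg[6]=1+1=2

Answer: 2 1 1 2 2 2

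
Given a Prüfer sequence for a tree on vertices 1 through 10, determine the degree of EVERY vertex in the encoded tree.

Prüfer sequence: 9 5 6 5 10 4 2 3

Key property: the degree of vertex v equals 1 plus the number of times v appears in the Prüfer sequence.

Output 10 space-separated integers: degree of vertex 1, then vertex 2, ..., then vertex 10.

p_1 = 9: count[9] becomes 1
p_2 = 5: count[5] becomes 1
p_3 = 6: count[6] becomes 1
p_4 = 5: count[5] becomes 2
p_5 = 10: count[10] becomes 1
p_6 = 4: count[4] becomes 1
p_7 = 2: count[2] becomes 1
p_8 = 3: count[3] becomes 1
Degrees (1 + count): deg[1]=1+0=1, deg[2]=1+1=2, deg[3]=1+1=2, deg[4]=1+1=2, deg[5]=1+2=3, deg[6]=1+1=2, deg[7]=1+0=1, deg[8]=1+0=1, deg[9]=1+1=2, deg[10]=1+1=2

Answer: 1 2 2 2 3 2 1 1 2 2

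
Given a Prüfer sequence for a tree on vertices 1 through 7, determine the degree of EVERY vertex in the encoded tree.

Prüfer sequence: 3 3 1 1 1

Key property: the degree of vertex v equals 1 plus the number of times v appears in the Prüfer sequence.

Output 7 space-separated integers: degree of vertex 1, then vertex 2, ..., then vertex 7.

p_1 = 3: count[3] becomes 1
p_2 = 3: count[3] becomes 2
p_3 = 1: count[1] becomes 1
p_4 = 1: count[1] becomes 2
p_5 = 1: count[1] becomes 3
Degrees (1 + count): deg[1]=1+3=4, deg[2]=1+0=1, deg[3]=1+2=3, deg[4]=1+0=1, deg[5]=1+0=1, deg[6]=1+0=1, deg[7]=1+0=1

Answer: 4 1 3 1 1 1 1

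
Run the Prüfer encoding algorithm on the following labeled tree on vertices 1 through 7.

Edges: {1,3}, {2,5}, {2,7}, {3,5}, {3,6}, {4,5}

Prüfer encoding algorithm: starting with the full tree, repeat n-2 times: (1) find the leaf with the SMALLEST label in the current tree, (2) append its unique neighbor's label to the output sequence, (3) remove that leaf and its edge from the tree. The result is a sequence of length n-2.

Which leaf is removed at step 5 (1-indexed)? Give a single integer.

Answer: 5

Derivation:
Step 1: current leaves = {1,4,6,7}. Remove leaf 1 (neighbor: 3).
Step 2: current leaves = {4,6,7}. Remove leaf 4 (neighbor: 5).
Step 3: current leaves = {6,7}. Remove leaf 6 (neighbor: 3).
Step 4: current leaves = {3,7}. Remove leaf 3 (neighbor: 5).
Step 5: current leaves = {5,7}. Remove leaf 5 (neighbor: 2).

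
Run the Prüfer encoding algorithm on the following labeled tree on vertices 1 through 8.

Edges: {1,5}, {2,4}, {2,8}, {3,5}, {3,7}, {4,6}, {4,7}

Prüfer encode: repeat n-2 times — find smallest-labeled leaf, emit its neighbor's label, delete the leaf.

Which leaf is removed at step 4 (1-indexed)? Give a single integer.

Answer: 6

Derivation:
Step 1: current leaves = {1,6,8}. Remove leaf 1 (neighbor: 5).
Step 2: current leaves = {5,6,8}. Remove leaf 5 (neighbor: 3).
Step 3: current leaves = {3,6,8}. Remove leaf 3 (neighbor: 7).
Step 4: current leaves = {6,7,8}. Remove leaf 6 (neighbor: 4).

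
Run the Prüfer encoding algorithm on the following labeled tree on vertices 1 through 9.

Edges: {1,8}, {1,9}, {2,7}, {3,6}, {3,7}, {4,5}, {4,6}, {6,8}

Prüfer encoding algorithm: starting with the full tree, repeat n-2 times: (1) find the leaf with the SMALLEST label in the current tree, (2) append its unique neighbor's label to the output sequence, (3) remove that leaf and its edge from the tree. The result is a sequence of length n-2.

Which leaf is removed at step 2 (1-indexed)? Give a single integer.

Step 1: current leaves = {2,5,9}. Remove leaf 2 (neighbor: 7).
Step 2: current leaves = {5,7,9}. Remove leaf 5 (neighbor: 4).

Answer: 5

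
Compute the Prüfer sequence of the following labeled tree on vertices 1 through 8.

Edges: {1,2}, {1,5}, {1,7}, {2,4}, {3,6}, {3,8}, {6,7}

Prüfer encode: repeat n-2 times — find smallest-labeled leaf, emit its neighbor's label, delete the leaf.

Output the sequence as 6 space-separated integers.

Step 1: leaves = {4,5,8}. Remove smallest leaf 4, emit neighbor 2.
Step 2: leaves = {2,5,8}. Remove smallest leaf 2, emit neighbor 1.
Step 3: leaves = {5,8}. Remove smallest leaf 5, emit neighbor 1.
Step 4: leaves = {1,8}. Remove smallest leaf 1, emit neighbor 7.
Step 5: leaves = {7,8}. Remove smallest leaf 7, emit neighbor 6.
Step 6: leaves = {6,8}. Remove smallest leaf 6, emit neighbor 3.
Done: 2 vertices remain (3, 8). Sequence = [2 1 1 7 6 3]

Answer: 2 1 1 7 6 3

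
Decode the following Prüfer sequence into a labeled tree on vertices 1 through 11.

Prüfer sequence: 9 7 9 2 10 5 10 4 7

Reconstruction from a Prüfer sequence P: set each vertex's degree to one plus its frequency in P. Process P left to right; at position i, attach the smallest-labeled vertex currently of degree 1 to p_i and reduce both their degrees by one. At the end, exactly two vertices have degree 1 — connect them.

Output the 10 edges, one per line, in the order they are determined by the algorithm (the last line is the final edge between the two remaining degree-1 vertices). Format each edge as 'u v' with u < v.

Answer: 1 9
3 7
6 9
2 8
2 10
5 9
5 10
4 10
4 7
7 11

Derivation:
Initial degrees: {1:1, 2:2, 3:1, 4:2, 5:2, 6:1, 7:3, 8:1, 9:3, 10:3, 11:1}
Step 1: smallest deg-1 vertex = 1, p_1 = 9. Add edge {1,9}. Now deg[1]=0, deg[9]=2.
Step 2: smallest deg-1 vertex = 3, p_2 = 7. Add edge {3,7}. Now deg[3]=0, deg[7]=2.
Step 3: smallest deg-1 vertex = 6, p_3 = 9. Add edge {6,9}. Now deg[6]=0, deg[9]=1.
Step 4: smallest deg-1 vertex = 8, p_4 = 2. Add edge {2,8}. Now deg[8]=0, deg[2]=1.
Step 5: smallest deg-1 vertex = 2, p_5 = 10. Add edge {2,10}. Now deg[2]=0, deg[10]=2.
Step 6: smallest deg-1 vertex = 9, p_6 = 5. Add edge {5,9}. Now deg[9]=0, deg[5]=1.
Step 7: smallest deg-1 vertex = 5, p_7 = 10. Add edge {5,10}. Now deg[5]=0, deg[10]=1.
Step 8: smallest deg-1 vertex = 10, p_8 = 4. Add edge {4,10}. Now deg[10]=0, deg[4]=1.
Step 9: smallest deg-1 vertex = 4, p_9 = 7. Add edge {4,7}. Now deg[4]=0, deg[7]=1.
Final: two remaining deg-1 vertices are 7, 11. Add edge {7,11}.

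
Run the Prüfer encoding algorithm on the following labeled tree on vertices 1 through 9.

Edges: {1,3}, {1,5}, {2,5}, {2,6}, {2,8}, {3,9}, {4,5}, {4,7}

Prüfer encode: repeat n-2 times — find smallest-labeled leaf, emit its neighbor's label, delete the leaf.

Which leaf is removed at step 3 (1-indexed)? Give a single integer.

Step 1: current leaves = {6,7,8,9}. Remove leaf 6 (neighbor: 2).
Step 2: current leaves = {7,8,9}. Remove leaf 7 (neighbor: 4).
Step 3: current leaves = {4,8,9}. Remove leaf 4 (neighbor: 5).

Answer: 4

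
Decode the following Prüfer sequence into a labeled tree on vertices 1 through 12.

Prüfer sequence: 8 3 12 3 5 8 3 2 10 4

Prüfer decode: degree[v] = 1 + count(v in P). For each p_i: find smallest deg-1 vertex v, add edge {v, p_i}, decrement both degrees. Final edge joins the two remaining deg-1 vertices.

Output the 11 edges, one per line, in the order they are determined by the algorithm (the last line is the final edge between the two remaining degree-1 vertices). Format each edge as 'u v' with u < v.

Initial degrees: {1:1, 2:2, 3:4, 4:2, 5:2, 6:1, 7:1, 8:3, 9:1, 10:2, 11:1, 12:2}
Step 1: smallest deg-1 vertex = 1, p_1 = 8. Add edge {1,8}. Now deg[1]=0, deg[8]=2.
Step 2: smallest deg-1 vertex = 6, p_2 = 3. Add edge {3,6}. Now deg[6]=0, deg[3]=3.
Step 3: smallest deg-1 vertex = 7, p_3 = 12. Add edge {7,12}. Now deg[7]=0, deg[12]=1.
Step 4: smallest deg-1 vertex = 9, p_4 = 3. Add edge {3,9}. Now deg[9]=0, deg[3]=2.
Step 5: smallest deg-1 vertex = 11, p_5 = 5. Add edge {5,11}. Now deg[11]=0, deg[5]=1.
Step 6: smallest deg-1 vertex = 5, p_6 = 8. Add edge {5,8}. Now deg[5]=0, deg[8]=1.
Step 7: smallest deg-1 vertex = 8, p_7 = 3. Add edge {3,8}. Now deg[8]=0, deg[3]=1.
Step 8: smallest deg-1 vertex = 3, p_8 = 2. Add edge {2,3}. Now deg[3]=0, deg[2]=1.
Step 9: smallest deg-1 vertex = 2, p_9 = 10. Add edge {2,10}. Now deg[2]=0, deg[10]=1.
Step 10: smallest deg-1 vertex = 10, p_10 = 4. Add edge {4,10}. Now deg[10]=0, deg[4]=1.
Final: two remaining deg-1 vertices are 4, 12. Add edge {4,12}.

Answer: 1 8
3 6
7 12
3 9
5 11
5 8
3 8
2 3
2 10
4 10
4 12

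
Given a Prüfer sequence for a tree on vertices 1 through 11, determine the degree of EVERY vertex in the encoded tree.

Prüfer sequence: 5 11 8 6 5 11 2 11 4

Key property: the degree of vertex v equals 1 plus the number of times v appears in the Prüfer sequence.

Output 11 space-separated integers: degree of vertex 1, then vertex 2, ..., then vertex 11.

Answer: 1 2 1 2 3 2 1 2 1 1 4

Derivation:
p_1 = 5: count[5] becomes 1
p_2 = 11: count[11] becomes 1
p_3 = 8: count[8] becomes 1
p_4 = 6: count[6] becomes 1
p_5 = 5: count[5] becomes 2
p_6 = 11: count[11] becomes 2
p_7 = 2: count[2] becomes 1
p_8 = 11: count[11] becomes 3
p_9 = 4: count[4] becomes 1
Degrees (1 + count): deg[1]=1+0=1, deg[2]=1+1=2, deg[3]=1+0=1, deg[4]=1+1=2, deg[5]=1+2=3, deg[6]=1+1=2, deg[7]=1+0=1, deg[8]=1+1=2, deg[9]=1+0=1, deg[10]=1+0=1, deg[11]=1+3=4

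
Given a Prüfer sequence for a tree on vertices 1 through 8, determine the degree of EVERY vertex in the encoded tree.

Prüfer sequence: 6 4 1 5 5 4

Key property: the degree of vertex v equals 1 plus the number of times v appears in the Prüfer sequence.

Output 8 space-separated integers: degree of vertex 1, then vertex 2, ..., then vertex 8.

p_1 = 6: count[6] becomes 1
p_2 = 4: count[4] becomes 1
p_3 = 1: count[1] becomes 1
p_4 = 5: count[5] becomes 1
p_5 = 5: count[5] becomes 2
p_6 = 4: count[4] becomes 2
Degrees (1 + count): deg[1]=1+1=2, deg[2]=1+0=1, deg[3]=1+0=1, deg[4]=1+2=3, deg[5]=1+2=3, deg[6]=1+1=2, deg[7]=1+0=1, deg[8]=1+0=1

Answer: 2 1 1 3 3 2 1 1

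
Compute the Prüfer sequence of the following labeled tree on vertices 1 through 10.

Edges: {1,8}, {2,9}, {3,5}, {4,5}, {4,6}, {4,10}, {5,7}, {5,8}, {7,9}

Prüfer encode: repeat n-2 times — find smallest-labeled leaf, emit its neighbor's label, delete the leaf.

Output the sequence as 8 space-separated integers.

Step 1: leaves = {1,2,3,6,10}. Remove smallest leaf 1, emit neighbor 8.
Step 2: leaves = {2,3,6,8,10}. Remove smallest leaf 2, emit neighbor 9.
Step 3: leaves = {3,6,8,9,10}. Remove smallest leaf 3, emit neighbor 5.
Step 4: leaves = {6,8,9,10}. Remove smallest leaf 6, emit neighbor 4.
Step 5: leaves = {8,9,10}. Remove smallest leaf 8, emit neighbor 5.
Step 6: leaves = {9,10}. Remove smallest leaf 9, emit neighbor 7.
Step 7: leaves = {7,10}. Remove smallest leaf 7, emit neighbor 5.
Step 8: leaves = {5,10}. Remove smallest leaf 5, emit neighbor 4.
Done: 2 vertices remain (4, 10). Sequence = [8 9 5 4 5 7 5 4]

Answer: 8 9 5 4 5 7 5 4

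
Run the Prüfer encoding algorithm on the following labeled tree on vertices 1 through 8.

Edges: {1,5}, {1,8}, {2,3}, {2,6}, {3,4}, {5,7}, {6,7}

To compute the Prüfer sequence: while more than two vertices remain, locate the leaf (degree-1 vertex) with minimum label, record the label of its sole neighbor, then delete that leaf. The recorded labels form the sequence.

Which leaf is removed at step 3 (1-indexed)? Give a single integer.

Step 1: current leaves = {4,8}. Remove leaf 4 (neighbor: 3).
Step 2: current leaves = {3,8}. Remove leaf 3 (neighbor: 2).
Step 3: current leaves = {2,8}. Remove leaf 2 (neighbor: 6).

Answer: 2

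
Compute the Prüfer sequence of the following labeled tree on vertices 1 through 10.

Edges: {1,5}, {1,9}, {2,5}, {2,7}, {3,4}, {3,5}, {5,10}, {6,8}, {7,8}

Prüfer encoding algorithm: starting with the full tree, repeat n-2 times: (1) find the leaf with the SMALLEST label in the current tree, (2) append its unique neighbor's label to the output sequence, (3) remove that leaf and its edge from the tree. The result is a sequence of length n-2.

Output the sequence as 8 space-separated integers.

Step 1: leaves = {4,6,9,10}. Remove smallest leaf 4, emit neighbor 3.
Step 2: leaves = {3,6,9,10}. Remove smallest leaf 3, emit neighbor 5.
Step 3: leaves = {6,9,10}. Remove smallest leaf 6, emit neighbor 8.
Step 4: leaves = {8,9,10}. Remove smallest leaf 8, emit neighbor 7.
Step 5: leaves = {7,9,10}. Remove smallest leaf 7, emit neighbor 2.
Step 6: leaves = {2,9,10}. Remove smallest leaf 2, emit neighbor 5.
Step 7: leaves = {9,10}. Remove smallest leaf 9, emit neighbor 1.
Step 8: leaves = {1,10}. Remove smallest leaf 1, emit neighbor 5.
Done: 2 vertices remain (5, 10). Sequence = [3 5 8 7 2 5 1 5]

Answer: 3 5 8 7 2 5 1 5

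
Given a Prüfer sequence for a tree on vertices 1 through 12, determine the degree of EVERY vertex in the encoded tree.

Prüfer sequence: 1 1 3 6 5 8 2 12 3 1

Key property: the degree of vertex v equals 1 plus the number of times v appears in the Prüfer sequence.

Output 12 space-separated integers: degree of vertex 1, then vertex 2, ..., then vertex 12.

Answer: 4 2 3 1 2 2 1 2 1 1 1 2

Derivation:
p_1 = 1: count[1] becomes 1
p_2 = 1: count[1] becomes 2
p_3 = 3: count[3] becomes 1
p_4 = 6: count[6] becomes 1
p_5 = 5: count[5] becomes 1
p_6 = 8: count[8] becomes 1
p_7 = 2: count[2] becomes 1
p_8 = 12: count[12] becomes 1
p_9 = 3: count[3] becomes 2
p_10 = 1: count[1] becomes 3
Degrees (1 + count): deg[1]=1+3=4, deg[2]=1+1=2, deg[3]=1+2=3, deg[4]=1+0=1, deg[5]=1+1=2, deg[6]=1+1=2, deg[7]=1+0=1, deg[8]=1+1=2, deg[9]=1+0=1, deg[10]=1+0=1, deg[11]=1+0=1, deg[12]=1+1=2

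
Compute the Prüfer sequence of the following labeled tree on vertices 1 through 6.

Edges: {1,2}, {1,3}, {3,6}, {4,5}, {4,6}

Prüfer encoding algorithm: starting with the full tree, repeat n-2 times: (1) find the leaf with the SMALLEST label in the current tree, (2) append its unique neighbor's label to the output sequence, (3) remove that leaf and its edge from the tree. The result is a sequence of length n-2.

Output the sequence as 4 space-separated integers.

Step 1: leaves = {2,5}. Remove smallest leaf 2, emit neighbor 1.
Step 2: leaves = {1,5}. Remove smallest leaf 1, emit neighbor 3.
Step 3: leaves = {3,5}. Remove smallest leaf 3, emit neighbor 6.
Step 4: leaves = {5,6}. Remove smallest leaf 5, emit neighbor 4.
Done: 2 vertices remain (4, 6). Sequence = [1 3 6 4]

Answer: 1 3 6 4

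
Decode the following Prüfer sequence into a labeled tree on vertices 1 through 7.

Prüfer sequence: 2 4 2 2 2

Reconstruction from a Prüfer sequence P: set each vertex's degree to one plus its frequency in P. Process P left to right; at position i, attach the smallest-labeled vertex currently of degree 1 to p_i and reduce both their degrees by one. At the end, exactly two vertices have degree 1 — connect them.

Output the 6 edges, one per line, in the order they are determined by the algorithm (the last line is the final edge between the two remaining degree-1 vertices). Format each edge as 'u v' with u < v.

Initial degrees: {1:1, 2:5, 3:1, 4:2, 5:1, 6:1, 7:1}
Step 1: smallest deg-1 vertex = 1, p_1 = 2. Add edge {1,2}. Now deg[1]=0, deg[2]=4.
Step 2: smallest deg-1 vertex = 3, p_2 = 4. Add edge {3,4}. Now deg[3]=0, deg[4]=1.
Step 3: smallest deg-1 vertex = 4, p_3 = 2. Add edge {2,4}. Now deg[4]=0, deg[2]=3.
Step 4: smallest deg-1 vertex = 5, p_4 = 2. Add edge {2,5}. Now deg[5]=0, deg[2]=2.
Step 5: smallest deg-1 vertex = 6, p_5 = 2. Add edge {2,6}. Now deg[6]=0, deg[2]=1.
Final: two remaining deg-1 vertices are 2, 7. Add edge {2,7}.

Answer: 1 2
3 4
2 4
2 5
2 6
2 7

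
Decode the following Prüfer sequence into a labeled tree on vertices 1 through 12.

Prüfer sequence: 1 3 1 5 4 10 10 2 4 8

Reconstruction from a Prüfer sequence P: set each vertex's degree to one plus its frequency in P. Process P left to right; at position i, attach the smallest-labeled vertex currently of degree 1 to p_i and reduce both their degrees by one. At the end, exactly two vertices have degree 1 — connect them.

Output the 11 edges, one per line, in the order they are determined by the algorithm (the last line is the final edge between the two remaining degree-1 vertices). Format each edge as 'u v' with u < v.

Initial degrees: {1:3, 2:2, 3:2, 4:3, 5:2, 6:1, 7:1, 8:2, 9:1, 10:3, 11:1, 12:1}
Step 1: smallest deg-1 vertex = 6, p_1 = 1. Add edge {1,6}. Now deg[6]=0, deg[1]=2.
Step 2: smallest deg-1 vertex = 7, p_2 = 3. Add edge {3,7}. Now deg[7]=0, deg[3]=1.
Step 3: smallest deg-1 vertex = 3, p_3 = 1. Add edge {1,3}. Now deg[3]=0, deg[1]=1.
Step 4: smallest deg-1 vertex = 1, p_4 = 5. Add edge {1,5}. Now deg[1]=0, deg[5]=1.
Step 5: smallest deg-1 vertex = 5, p_5 = 4. Add edge {4,5}. Now deg[5]=0, deg[4]=2.
Step 6: smallest deg-1 vertex = 9, p_6 = 10. Add edge {9,10}. Now deg[9]=0, deg[10]=2.
Step 7: smallest deg-1 vertex = 11, p_7 = 10. Add edge {10,11}. Now deg[11]=0, deg[10]=1.
Step 8: smallest deg-1 vertex = 10, p_8 = 2. Add edge {2,10}. Now deg[10]=0, deg[2]=1.
Step 9: smallest deg-1 vertex = 2, p_9 = 4. Add edge {2,4}. Now deg[2]=0, deg[4]=1.
Step 10: smallest deg-1 vertex = 4, p_10 = 8. Add edge {4,8}. Now deg[4]=0, deg[8]=1.
Final: two remaining deg-1 vertices are 8, 12. Add edge {8,12}.

Answer: 1 6
3 7
1 3
1 5
4 5
9 10
10 11
2 10
2 4
4 8
8 12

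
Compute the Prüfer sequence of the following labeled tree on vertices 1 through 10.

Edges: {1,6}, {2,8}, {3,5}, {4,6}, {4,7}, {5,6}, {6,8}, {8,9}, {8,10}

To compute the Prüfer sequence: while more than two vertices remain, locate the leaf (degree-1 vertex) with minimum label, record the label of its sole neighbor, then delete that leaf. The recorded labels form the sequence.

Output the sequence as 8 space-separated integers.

Answer: 6 8 5 6 4 6 8 8

Derivation:
Step 1: leaves = {1,2,3,7,9,10}. Remove smallest leaf 1, emit neighbor 6.
Step 2: leaves = {2,3,7,9,10}. Remove smallest leaf 2, emit neighbor 8.
Step 3: leaves = {3,7,9,10}. Remove smallest leaf 3, emit neighbor 5.
Step 4: leaves = {5,7,9,10}. Remove smallest leaf 5, emit neighbor 6.
Step 5: leaves = {7,9,10}. Remove smallest leaf 7, emit neighbor 4.
Step 6: leaves = {4,9,10}. Remove smallest leaf 4, emit neighbor 6.
Step 7: leaves = {6,9,10}. Remove smallest leaf 6, emit neighbor 8.
Step 8: leaves = {9,10}. Remove smallest leaf 9, emit neighbor 8.
Done: 2 vertices remain (8, 10). Sequence = [6 8 5 6 4 6 8 8]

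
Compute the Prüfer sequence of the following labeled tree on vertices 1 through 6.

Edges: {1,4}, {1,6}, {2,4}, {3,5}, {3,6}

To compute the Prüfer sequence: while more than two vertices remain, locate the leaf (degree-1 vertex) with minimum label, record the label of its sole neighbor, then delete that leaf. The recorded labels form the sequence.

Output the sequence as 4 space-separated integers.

Answer: 4 1 6 3

Derivation:
Step 1: leaves = {2,5}. Remove smallest leaf 2, emit neighbor 4.
Step 2: leaves = {4,5}. Remove smallest leaf 4, emit neighbor 1.
Step 3: leaves = {1,5}. Remove smallest leaf 1, emit neighbor 6.
Step 4: leaves = {5,6}. Remove smallest leaf 5, emit neighbor 3.
Done: 2 vertices remain (3, 6). Sequence = [4 1 6 3]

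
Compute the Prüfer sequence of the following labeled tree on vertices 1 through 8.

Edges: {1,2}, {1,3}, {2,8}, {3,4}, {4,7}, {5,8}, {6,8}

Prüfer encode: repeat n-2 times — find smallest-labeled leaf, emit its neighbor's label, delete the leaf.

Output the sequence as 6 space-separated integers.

Answer: 8 8 4 3 1 2

Derivation:
Step 1: leaves = {5,6,7}. Remove smallest leaf 5, emit neighbor 8.
Step 2: leaves = {6,7}. Remove smallest leaf 6, emit neighbor 8.
Step 3: leaves = {7,8}. Remove smallest leaf 7, emit neighbor 4.
Step 4: leaves = {4,8}. Remove smallest leaf 4, emit neighbor 3.
Step 5: leaves = {3,8}. Remove smallest leaf 3, emit neighbor 1.
Step 6: leaves = {1,8}. Remove smallest leaf 1, emit neighbor 2.
Done: 2 vertices remain (2, 8). Sequence = [8 8 4 3 1 2]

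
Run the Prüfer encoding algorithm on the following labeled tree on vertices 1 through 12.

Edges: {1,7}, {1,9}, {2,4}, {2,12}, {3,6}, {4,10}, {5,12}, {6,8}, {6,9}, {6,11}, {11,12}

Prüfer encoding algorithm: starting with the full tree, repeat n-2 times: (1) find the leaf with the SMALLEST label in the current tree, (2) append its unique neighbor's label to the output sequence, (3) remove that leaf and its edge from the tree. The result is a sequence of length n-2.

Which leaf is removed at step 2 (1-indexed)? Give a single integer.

Answer: 5

Derivation:
Step 1: current leaves = {3,5,7,8,10}. Remove leaf 3 (neighbor: 6).
Step 2: current leaves = {5,7,8,10}. Remove leaf 5 (neighbor: 12).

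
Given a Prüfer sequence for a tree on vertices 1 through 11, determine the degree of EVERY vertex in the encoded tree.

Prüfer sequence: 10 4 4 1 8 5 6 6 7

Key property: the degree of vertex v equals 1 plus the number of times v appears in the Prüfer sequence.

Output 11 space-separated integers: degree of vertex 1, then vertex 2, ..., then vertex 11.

Answer: 2 1 1 3 2 3 2 2 1 2 1

Derivation:
p_1 = 10: count[10] becomes 1
p_2 = 4: count[4] becomes 1
p_3 = 4: count[4] becomes 2
p_4 = 1: count[1] becomes 1
p_5 = 8: count[8] becomes 1
p_6 = 5: count[5] becomes 1
p_7 = 6: count[6] becomes 1
p_8 = 6: count[6] becomes 2
p_9 = 7: count[7] becomes 1
Degrees (1 + count): deg[1]=1+1=2, deg[2]=1+0=1, deg[3]=1+0=1, deg[4]=1+2=3, deg[5]=1+1=2, deg[6]=1+2=3, deg[7]=1+1=2, deg[8]=1+1=2, deg[9]=1+0=1, deg[10]=1+1=2, deg[11]=1+0=1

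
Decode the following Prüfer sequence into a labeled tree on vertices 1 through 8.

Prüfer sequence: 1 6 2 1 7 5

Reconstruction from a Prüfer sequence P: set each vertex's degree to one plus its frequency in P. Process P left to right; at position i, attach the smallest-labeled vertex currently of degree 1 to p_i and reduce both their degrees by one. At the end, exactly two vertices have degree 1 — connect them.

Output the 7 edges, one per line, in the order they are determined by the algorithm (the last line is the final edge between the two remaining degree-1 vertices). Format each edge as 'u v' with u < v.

Answer: 1 3
4 6
2 6
1 2
1 7
5 7
5 8

Derivation:
Initial degrees: {1:3, 2:2, 3:1, 4:1, 5:2, 6:2, 7:2, 8:1}
Step 1: smallest deg-1 vertex = 3, p_1 = 1. Add edge {1,3}. Now deg[3]=0, deg[1]=2.
Step 2: smallest deg-1 vertex = 4, p_2 = 6. Add edge {4,6}. Now deg[4]=0, deg[6]=1.
Step 3: smallest deg-1 vertex = 6, p_3 = 2. Add edge {2,6}. Now deg[6]=0, deg[2]=1.
Step 4: smallest deg-1 vertex = 2, p_4 = 1. Add edge {1,2}. Now deg[2]=0, deg[1]=1.
Step 5: smallest deg-1 vertex = 1, p_5 = 7. Add edge {1,7}. Now deg[1]=0, deg[7]=1.
Step 6: smallest deg-1 vertex = 7, p_6 = 5. Add edge {5,7}. Now deg[7]=0, deg[5]=1.
Final: two remaining deg-1 vertices are 5, 8. Add edge {5,8}.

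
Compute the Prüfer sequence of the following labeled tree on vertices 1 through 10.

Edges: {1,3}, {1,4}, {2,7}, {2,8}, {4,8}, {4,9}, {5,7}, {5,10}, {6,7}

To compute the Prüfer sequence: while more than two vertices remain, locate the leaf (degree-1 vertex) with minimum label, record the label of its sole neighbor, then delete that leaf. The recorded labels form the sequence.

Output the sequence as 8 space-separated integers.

Step 1: leaves = {3,6,9,10}. Remove smallest leaf 3, emit neighbor 1.
Step 2: leaves = {1,6,9,10}. Remove smallest leaf 1, emit neighbor 4.
Step 3: leaves = {6,9,10}. Remove smallest leaf 6, emit neighbor 7.
Step 4: leaves = {9,10}. Remove smallest leaf 9, emit neighbor 4.
Step 5: leaves = {4,10}. Remove smallest leaf 4, emit neighbor 8.
Step 6: leaves = {8,10}. Remove smallest leaf 8, emit neighbor 2.
Step 7: leaves = {2,10}. Remove smallest leaf 2, emit neighbor 7.
Step 8: leaves = {7,10}. Remove smallest leaf 7, emit neighbor 5.
Done: 2 vertices remain (5, 10). Sequence = [1 4 7 4 8 2 7 5]

Answer: 1 4 7 4 8 2 7 5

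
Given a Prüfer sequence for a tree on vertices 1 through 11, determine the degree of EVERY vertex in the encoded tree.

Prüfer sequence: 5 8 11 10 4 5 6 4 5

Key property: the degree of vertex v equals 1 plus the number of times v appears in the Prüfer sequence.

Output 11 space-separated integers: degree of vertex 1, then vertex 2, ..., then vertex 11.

p_1 = 5: count[5] becomes 1
p_2 = 8: count[8] becomes 1
p_3 = 11: count[11] becomes 1
p_4 = 10: count[10] becomes 1
p_5 = 4: count[4] becomes 1
p_6 = 5: count[5] becomes 2
p_7 = 6: count[6] becomes 1
p_8 = 4: count[4] becomes 2
p_9 = 5: count[5] becomes 3
Degrees (1 + count): deg[1]=1+0=1, deg[2]=1+0=1, deg[3]=1+0=1, deg[4]=1+2=3, deg[5]=1+3=4, deg[6]=1+1=2, deg[7]=1+0=1, deg[8]=1+1=2, deg[9]=1+0=1, deg[10]=1+1=2, deg[11]=1+1=2

Answer: 1 1 1 3 4 2 1 2 1 2 2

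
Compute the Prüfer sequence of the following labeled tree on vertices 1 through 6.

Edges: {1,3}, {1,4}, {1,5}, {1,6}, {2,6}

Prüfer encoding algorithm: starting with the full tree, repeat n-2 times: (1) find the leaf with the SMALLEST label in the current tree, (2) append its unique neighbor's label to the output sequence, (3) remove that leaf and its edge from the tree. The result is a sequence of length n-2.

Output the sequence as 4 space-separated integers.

Answer: 6 1 1 1

Derivation:
Step 1: leaves = {2,3,4,5}. Remove smallest leaf 2, emit neighbor 6.
Step 2: leaves = {3,4,5,6}. Remove smallest leaf 3, emit neighbor 1.
Step 3: leaves = {4,5,6}. Remove smallest leaf 4, emit neighbor 1.
Step 4: leaves = {5,6}. Remove smallest leaf 5, emit neighbor 1.
Done: 2 vertices remain (1, 6). Sequence = [6 1 1 1]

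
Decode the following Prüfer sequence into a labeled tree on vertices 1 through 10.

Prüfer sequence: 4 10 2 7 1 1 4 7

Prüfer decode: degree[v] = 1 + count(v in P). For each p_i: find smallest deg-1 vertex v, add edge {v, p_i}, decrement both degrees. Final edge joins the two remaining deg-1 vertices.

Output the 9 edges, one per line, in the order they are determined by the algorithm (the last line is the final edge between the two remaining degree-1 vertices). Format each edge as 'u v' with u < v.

Answer: 3 4
5 10
2 6
2 7
1 8
1 9
1 4
4 7
7 10

Derivation:
Initial degrees: {1:3, 2:2, 3:1, 4:3, 5:1, 6:1, 7:3, 8:1, 9:1, 10:2}
Step 1: smallest deg-1 vertex = 3, p_1 = 4. Add edge {3,4}. Now deg[3]=0, deg[4]=2.
Step 2: smallest deg-1 vertex = 5, p_2 = 10. Add edge {5,10}. Now deg[5]=0, deg[10]=1.
Step 3: smallest deg-1 vertex = 6, p_3 = 2. Add edge {2,6}. Now deg[6]=0, deg[2]=1.
Step 4: smallest deg-1 vertex = 2, p_4 = 7. Add edge {2,7}. Now deg[2]=0, deg[7]=2.
Step 5: smallest deg-1 vertex = 8, p_5 = 1. Add edge {1,8}. Now deg[8]=0, deg[1]=2.
Step 6: smallest deg-1 vertex = 9, p_6 = 1. Add edge {1,9}. Now deg[9]=0, deg[1]=1.
Step 7: smallest deg-1 vertex = 1, p_7 = 4. Add edge {1,4}. Now deg[1]=0, deg[4]=1.
Step 8: smallest deg-1 vertex = 4, p_8 = 7. Add edge {4,7}. Now deg[4]=0, deg[7]=1.
Final: two remaining deg-1 vertices are 7, 10. Add edge {7,10}.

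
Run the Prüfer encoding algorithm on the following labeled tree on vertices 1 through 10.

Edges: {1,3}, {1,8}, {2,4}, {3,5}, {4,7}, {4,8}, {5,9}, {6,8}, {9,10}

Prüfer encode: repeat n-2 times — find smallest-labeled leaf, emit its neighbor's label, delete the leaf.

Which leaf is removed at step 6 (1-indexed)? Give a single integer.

Answer: 1

Derivation:
Step 1: current leaves = {2,6,7,10}. Remove leaf 2 (neighbor: 4).
Step 2: current leaves = {6,7,10}. Remove leaf 6 (neighbor: 8).
Step 3: current leaves = {7,10}. Remove leaf 7 (neighbor: 4).
Step 4: current leaves = {4,10}. Remove leaf 4 (neighbor: 8).
Step 5: current leaves = {8,10}. Remove leaf 8 (neighbor: 1).
Step 6: current leaves = {1,10}. Remove leaf 1 (neighbor: 3).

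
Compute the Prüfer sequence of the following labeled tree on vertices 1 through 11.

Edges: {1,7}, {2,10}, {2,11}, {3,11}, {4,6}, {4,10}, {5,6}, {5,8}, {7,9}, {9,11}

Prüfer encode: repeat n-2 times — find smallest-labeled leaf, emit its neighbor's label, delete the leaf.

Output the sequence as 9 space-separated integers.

Step 1: leaves = {1,3,8}. Remove smallest leaf 1, emit neighbor 7.
Step 2: leaves = {3,7,8}. Remove smallest leaf 3, emit neighbor 11.
Step 3: leaves = {7,8}. Remove smallest leaf 7, emit neighbor 9.
Step 4: leaves = {8,9}. Remove smallest leaf 8, emit neighbor 5.
Step 5: leaves = {5,9}. Remove smallest leaf 5, emit neighbor 6.
Step 6: leaves = {6,9}. Remove smallest leaf 6, emit neighbor 4.
Step 7: leaves = {4,9}. Remove smallest leaf 4, emit neighbor 10.
Step 8: leaves = {9,10}. Remove smallest leaf 9, emit neighbor 11.
Step 9: leaves = {10,11}. Remove smallest leaf 10, emit neighbor 2.
Done: 2 vertices remain (2, 11). Sequence = [7 11 9 5 6 4 10 11 2]

Answer: 7 11 9 5 6 4 10 11 2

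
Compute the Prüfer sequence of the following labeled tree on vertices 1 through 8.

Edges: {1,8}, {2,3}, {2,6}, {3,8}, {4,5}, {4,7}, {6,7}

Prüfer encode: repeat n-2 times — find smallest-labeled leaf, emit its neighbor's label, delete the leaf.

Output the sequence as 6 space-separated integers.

Answer: 8 4 7 6 2 3

Derivation:
Step 1: leaves = {1,5}. Remove smallest leaf 1, emit neighbor 8.
Step 2: leaves = {5,8}. Remove smallest leaf 5, emit neighbor 4.
Step 3: leaves = {4,8}. Remove smallest leaf 4, emit neighbor 7.
Step 4: leaves = {7,8}. Remove smallest leaf 7, emit neighbor 6.
Step 5: leaves = {6,8}. Remove smallest leaf 6, emit neighbor 2.
Step 6: leaves = {2,8}. Remove smallest leaf 2, emit neighbor 3.
Done: 2 vertices remain (3, 8). Sequence = [8 4 7 6 2 3]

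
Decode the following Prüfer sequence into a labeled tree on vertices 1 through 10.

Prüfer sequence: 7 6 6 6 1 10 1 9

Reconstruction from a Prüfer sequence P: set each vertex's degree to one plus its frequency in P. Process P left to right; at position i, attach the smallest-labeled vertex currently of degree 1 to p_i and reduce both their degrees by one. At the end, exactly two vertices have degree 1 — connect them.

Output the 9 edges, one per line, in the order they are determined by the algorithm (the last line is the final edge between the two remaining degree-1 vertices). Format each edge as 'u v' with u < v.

Initial degrees: {1:3, 2:1, 3:1, 4:1, 5:1, 6:4, 7:2, 8:1, 9:2, 10:2}
Step 1: smallest deg-1 vertex = 2, p_1 = 7. Add edge {2,7}. Now deg[2]=0, deg[7]=1.
Step 2: smallest deg-1 vertex = 3, p_2 = 6. Add edge {3,6}. Now deg[3]=0, deg[6]=3.
Step 3: smallest deg-1 vertex = 4, p_3 = 6. Add edge {4,6}. Now deg[4]=0, deg[6]=2.
Step 4: smallest deg-1 vertex = 5, p_4 = 6. Add edge {5,6}. Now deg[5]=0, deg[6]=1.
Step 5: smallest deg-1 vertex = 6, p_5 = 1. Add edge {1,6}. Now deg[6]=0, deg[1]=2.
Step 6: smallest deg-1 vertex = 7, p_6 = 10. Add edge {7,10}. Now deg[7]=0, deg[10]=1.
Step 7: smallest deg-1 vertex = 8, p_7 = 1. Add edge {1,8}. Now deg[8]=0, deg[1]=1.
Step 8: smallest deg-1 vertex = 1, p_8 = 9. Add edge {1,9}. Now deg[1]=0, deg[9]=1.
Final: two remaining deg-1 vertices are 9, 10. Add edge {9,10}.

Answer: 2 7
3 6
4 6
5 6
1 6
7 10
1 8
1 9
9 10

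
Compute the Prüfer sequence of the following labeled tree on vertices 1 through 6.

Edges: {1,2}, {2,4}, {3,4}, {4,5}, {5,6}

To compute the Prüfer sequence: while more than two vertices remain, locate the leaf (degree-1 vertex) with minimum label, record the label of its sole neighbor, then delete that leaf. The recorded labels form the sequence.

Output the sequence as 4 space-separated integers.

Answer: 2 4 4 5

Derivation:
Step 1: leaves = {1,3,6}. Remove smallest leaf 1, emit neighbor 2.
Step 2: leaves = {2,3,6}. Remove smallest leaf 2, emit neighbor 4.
Step 3: leaves = {3,6}. Remove smallest leaf 3, emit neighbor 4.
Step 4: leaves = {4,6}. Remove smallest leaf 4, emit neighbor 5.
Done: 2 vertices remain (5, 6). Sequence = [2 4 4 5]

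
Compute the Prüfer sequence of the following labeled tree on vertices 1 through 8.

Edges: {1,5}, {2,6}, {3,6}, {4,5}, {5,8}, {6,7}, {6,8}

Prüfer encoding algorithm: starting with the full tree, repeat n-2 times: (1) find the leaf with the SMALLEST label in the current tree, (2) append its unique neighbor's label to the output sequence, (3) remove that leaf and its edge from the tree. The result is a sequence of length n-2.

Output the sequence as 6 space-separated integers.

Answer: 5 6 6 5 8 6

Derivation:
Step 1: leaves = {1,2,3,4,7}. Remove smallest leaf 1, emit neighbor 5.
Step 2: leaves = {2,3,4,7}. Remove smallest leaf 2, emit neighbor 6.
Step 3: leaves = {3,4,7}. Remove smallest leaf 3, emit neighbor 6.
Step 4: leaves = {4,7}. Remove smallest leaf 4, emit neighbor 5.
Step 5: leaves = {5,7}. Remove smallest leaf 5, emit neighbor 8.
Step 6: leaves = {7,8}. Remove smallest leaf 7, emit neighbor 6.
Done: 2 vertices remain (6, 8). Sequence = [5 6 6 5 8 6]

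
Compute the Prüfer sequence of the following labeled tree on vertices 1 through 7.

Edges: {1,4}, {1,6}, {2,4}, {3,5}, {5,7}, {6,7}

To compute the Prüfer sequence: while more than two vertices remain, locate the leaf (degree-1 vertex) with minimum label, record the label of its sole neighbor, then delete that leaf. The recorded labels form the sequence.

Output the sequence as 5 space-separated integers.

Step 1: leaves = {2,3}. Remove smallest leaf 2, emit neighbor 4.
Step 2: leaves = {3,4}. Remove smallest leaf 3, emit neighbor 5.
Step 3: leaves = {4,5}. Remove smallest leaf 4, emit neighbor 1.
Step 4: leaves = {1,5}. Remove smallest leaf 1, emit neighbor 6.
Step 5: leaves = {5,6}. Remove smallest leaf 5, emit neighbor 7.
Done: 2 vertices remain (6, 7). Sequence = [4 5 1 6 7]

Answer: 4 5 1 6 7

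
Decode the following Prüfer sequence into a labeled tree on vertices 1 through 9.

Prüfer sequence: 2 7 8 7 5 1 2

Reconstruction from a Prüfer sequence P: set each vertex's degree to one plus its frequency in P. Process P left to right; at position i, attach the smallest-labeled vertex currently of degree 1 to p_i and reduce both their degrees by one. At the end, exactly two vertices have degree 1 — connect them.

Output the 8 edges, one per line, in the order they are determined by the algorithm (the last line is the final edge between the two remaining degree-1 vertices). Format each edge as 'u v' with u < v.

Initial degrees: {1:2, 2:3, 3:1, 4:1, 5:2, 6:1, 7:3, 8:2, 9:1}
Step 1: smallest deg-1 vertex = 3, p_1 = 2. Add edge {2,3}. Now deg[3]=0, deg[2]=2.
Step 2: smallest deg-1 vertex = 4, p_2 = 7. Add edge {4,7}. Now deg[4]=0, deg[7]=2.
Step 3: smallest deg-1 vertex = 6, p_3 = 8. Add edge {6,8}. Now deg[6]=0, deg[8]=1.
Step 4: smallest deg-1 vertex = 8, p_4 = 7. Add edge {7,8}. Now deg[8]=0, deg[7]=1.
Step 5: smallest deg-1 vertex = 7, p_5 = 5. Add edge {5,7}. Now deg[7]=0, deg[5]=1.
Step 6: smallest deg-1 vertex = 5, p_6 = 1. Add edge {1,5}. Now deg[5]=0, deg[1]=1.
Step 7: smallest deg-1 vertex = 1, p_7 = 2. Add edge {1,2}. Now deg[1]=0, deg[2]=1.
Final: two remaining deg-1 vertices are 2, 9. Add edge {2,9}.

Answer: 2 3
4 7
6 8
7 8
5 7
1 5
1 2
2 9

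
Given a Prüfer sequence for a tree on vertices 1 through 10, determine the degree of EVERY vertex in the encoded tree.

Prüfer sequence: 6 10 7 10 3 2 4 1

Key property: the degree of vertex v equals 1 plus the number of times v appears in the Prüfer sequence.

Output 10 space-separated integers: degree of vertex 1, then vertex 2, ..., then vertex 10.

p_1 = 6: count[6] becomes 1
p_2 = 10: count[10] becomes 1
p_3 = 7: count[7] becomes 1
p_4 = 10: count[10] becomes 2
p_5 = 3: count[3] becomes 1
p_6 = 2: count[2] becomes 1
p_7 = 4: count[4] becomes 1
p_8 = 1: count[1] becomes 1
Degrees (1 + count): deg[1]=1+1=2, deg[2]=1+1=2, deg[3]=1+1=2, deg[4]=1+1=2, deg[5]=1+0=1, deg[6]=1+1=2, deg[7]=1+1=2, deg[8]=1+0=1, deg[9]=1+0=1, deg[10]=1+2=3

Answer: 2 2 2 2 1 2 2 1 1 3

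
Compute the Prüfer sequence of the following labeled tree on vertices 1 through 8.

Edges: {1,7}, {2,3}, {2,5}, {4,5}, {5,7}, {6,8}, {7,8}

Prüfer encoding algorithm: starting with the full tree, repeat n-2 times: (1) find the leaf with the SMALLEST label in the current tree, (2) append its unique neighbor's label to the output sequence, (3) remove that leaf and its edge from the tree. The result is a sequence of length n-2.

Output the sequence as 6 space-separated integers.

Answer: 7 2 5 5 7 8

Derivation:
Step 1: leaves = {1,3,4,6}. Remove smallest leaf 1, emit neighbor 7.
Step 2: leaves = {3,4,6}. Remove smallest leaf 3, emit neighbor 2.
Step 3: leaves = {2,4,6}. Remove smallest leaf 2, emit neighbor 5.
Step 4: leaves = {4,6}. Remove smallest leaf 4, emit neighbor 5.
Step 5: leaves = {5,6}. Remove smallest leaf 5, emit neighbor 7.
Step 6: leaves = {6,7}. Remove smallest leaf 6, emit neighbor 8.
Done: 2 vertices remain (7, 8). Sequence = [7 2 5 5 7 8]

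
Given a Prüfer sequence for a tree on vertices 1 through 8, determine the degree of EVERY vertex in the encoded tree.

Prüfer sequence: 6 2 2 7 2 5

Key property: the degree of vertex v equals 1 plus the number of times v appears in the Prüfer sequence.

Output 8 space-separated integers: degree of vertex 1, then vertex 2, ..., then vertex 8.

p_1 = 6: count[6] becomes 1
p_2 = 2: count[2] becomes 1
p_3 = 2: count[2] becomes 2
p_4 = 7: count[7] becomes 1
p_5 = 2: count[2] becomes 3
p_6 = 5: count[5] becomes 1
Degrees (1 + count): deg[1]=1+0=1, deg[2]=1+3=4, deg[3]=1+0=1, deg[4]=1+0=1, deg[5]=1+1=2, deg[6]=1+1=2, deg[7]=1+1=2, deg[8]=1+0=1

Answer: 1 4 1 1 2 2 2 1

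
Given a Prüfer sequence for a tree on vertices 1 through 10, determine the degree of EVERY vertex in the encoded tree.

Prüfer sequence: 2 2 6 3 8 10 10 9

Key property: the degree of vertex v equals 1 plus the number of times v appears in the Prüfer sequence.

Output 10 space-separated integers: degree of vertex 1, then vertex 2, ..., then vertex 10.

Answer: 1 3 2 1 1 2 1 2 2 3

Derivation:
p_1 = 2: count[2] becomes 1
p_2 = 2: count[2] becomes 2
p_3 = 6: count[6] becomes 1
p_4 = 3: count[3] becomes 1
p_5 = 8: count[8] becomes 1
p_6 = 10: count[10] becomes 1
p_7 = 10: count[10] becomes 2
p_8 = 9: count[9] becomes 1
Degrees (1 + count): deg[1]=1+0=1, deg[2]=1+2=3, deg[3]=1+1=2, deg[4]=1+0=1, deg[5]=1+0=1, deg[6]=1+1=2, deg[7]=1+0=1, deg[8]=1+1=2, deg[9]=1+1=2, deg[10]=1+2=3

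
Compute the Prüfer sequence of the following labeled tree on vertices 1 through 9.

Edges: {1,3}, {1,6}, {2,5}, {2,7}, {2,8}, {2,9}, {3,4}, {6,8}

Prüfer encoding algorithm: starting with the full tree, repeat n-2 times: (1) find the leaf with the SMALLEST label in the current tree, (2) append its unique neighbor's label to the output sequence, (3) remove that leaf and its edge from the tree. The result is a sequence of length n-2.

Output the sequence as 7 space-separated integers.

Answer: 3 1 6 2 8 2 2

Derivation:
Step 1: leaves = {4,5,7,9}. Remove smallest leaf 4, emit neighbor 3.
Step 2: leaves = {3,5,7,9}. Remove smallest leaf 3, emit neighbor 1.
Step 3: leaves = {1,5,7,9}. Remove smallest leaf 1, emit neighbor 6.
Step 4: leaves = {5,6,7,9}. Remove smallest leaf 5, emit neighbor 2.
Step 5: leaves = {6,7,9}. Remove smallest leaf 6, emit neighbor 8.
Step 6: leaves = {7,8,9}. Remove smallest leaf 7, emit neighbor 2.
Step 7: leaves = {8,9}. Remove smallest leaf 8, emit neighbor 2.
Done: 2 vertices remain (2, 9). Sequence = [3 1 6 2 8 2 2]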